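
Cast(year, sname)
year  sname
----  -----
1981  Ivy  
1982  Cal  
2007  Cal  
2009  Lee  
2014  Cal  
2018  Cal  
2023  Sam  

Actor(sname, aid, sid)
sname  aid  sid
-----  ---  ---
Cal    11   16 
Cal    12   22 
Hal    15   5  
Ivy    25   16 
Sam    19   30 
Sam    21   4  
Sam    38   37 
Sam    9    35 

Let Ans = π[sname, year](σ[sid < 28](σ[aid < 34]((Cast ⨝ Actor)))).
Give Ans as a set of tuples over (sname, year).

{(Cal, 1982), (Cal, 2007), (Cal, 2014), (Cal, 2018), (Ivy, 1981), (Sam, 2023)}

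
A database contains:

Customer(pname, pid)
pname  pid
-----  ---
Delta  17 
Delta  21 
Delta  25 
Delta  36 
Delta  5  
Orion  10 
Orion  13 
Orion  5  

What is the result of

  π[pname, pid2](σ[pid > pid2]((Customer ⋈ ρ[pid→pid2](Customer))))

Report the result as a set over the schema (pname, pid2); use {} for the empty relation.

ρ[pid→pid2]: schema becomes (pname, pid2); tuples unchanged.
Natural join on pname: {(Delta, 17, 17), (Delta, 17, 21), (Delta, 17, 25), (Delta, 17, 36), (Delta, 17, 5), (Delta, 21, 17), (Delta, 21, 21), (Delta, 21, 25), (Delta, 21, 36), (Delta, 21, 5), (Delta, 25, 17), (Delta, 25, 21), (Delta, 25, 25), (Delta, 25, 36), (Delta, 25, 5), (Delta, 36, 17), (Delta, 36, 21), (Delta, 36, 25), (Delta, 36, 36), (Delta, 36, 5), (Delta, 5, 17), (Delta, 5, 21), (Delta, 5, 25), (Delta, 5, 36), (Delta, 5, 5), (Orion, 10, 10), (Orion, 10, 13), (Orion, 10, 5), (Orion, 13, 10), (Orion, 13, 13), (Orion, 13, 5), (Orion, 5, 10), (Orion, 5, 13), (Orion, 5, 5)}
Apply σ_{pid > pid2}; surviving tuples: {(Delta, 17, 5), (Delta, 21, 17), (Delta, 21, 5), (Delta, 25, 17), (Delta, 25, 21), (Delta, 25, 5), (Delta, 36, 17), (Delta, 36, 21), (Delta, 36, 25), (Delta, 36, 5), (Orion, 10, 5), (Orion, 13, 10), (Orion, 13, 5)}
π[pname, pid2]: project onto (pname, pid2) (7 duplicate(s) eliminated) → {(Delta, 17), (Delta, 21), (Delta, 25), (Delta, 5), (Orion, 10), (Orion, 5)}

{(Delta, 17), (Delta, 21), (Delta, 25), (Delta, 5), (Orion, 10), (Orion, 5)}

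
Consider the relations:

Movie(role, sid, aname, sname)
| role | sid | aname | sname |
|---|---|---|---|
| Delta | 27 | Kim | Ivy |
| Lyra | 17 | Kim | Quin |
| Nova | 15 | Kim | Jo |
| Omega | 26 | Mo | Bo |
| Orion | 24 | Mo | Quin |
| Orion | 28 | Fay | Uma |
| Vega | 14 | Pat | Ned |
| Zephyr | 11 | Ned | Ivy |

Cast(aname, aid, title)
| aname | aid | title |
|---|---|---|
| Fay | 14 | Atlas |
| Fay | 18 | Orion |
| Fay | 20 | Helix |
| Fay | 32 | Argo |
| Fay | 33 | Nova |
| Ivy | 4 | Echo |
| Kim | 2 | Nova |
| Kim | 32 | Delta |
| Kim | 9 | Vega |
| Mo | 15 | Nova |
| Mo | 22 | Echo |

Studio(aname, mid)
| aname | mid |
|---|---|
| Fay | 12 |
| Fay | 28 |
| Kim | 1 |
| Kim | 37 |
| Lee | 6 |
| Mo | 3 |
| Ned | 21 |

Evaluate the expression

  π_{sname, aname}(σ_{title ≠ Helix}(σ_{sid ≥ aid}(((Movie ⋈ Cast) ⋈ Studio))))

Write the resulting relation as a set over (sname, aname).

{(Bo, Mo), (Ivy, Kim), (Jo, Kim), (Quin, Kim), (Quin, Mo), (Uma, Fay)}

Natural join on aname: {(Delta, 27, Kim, Ivy, 2, Nova), (Delta, 27, Kim, Ivy, 32, Delta), (Delta, 27, Kim, Ivy, 9, Vega), (Lyra, 17, Kim, Quin, 2, Nova), (Lyra, 17, Kim, Quin, 32, Delta), (Lyra, 17, Kim, Quin, 9, Vega), (Nova, 15, Kim, Jo, 2, Nova), (Nova, 15, Kim, Jo, 32, Delta), (Nova, 15, Kim, Jo, 9, Vega), (Omega, 26, Mo, Bo, 15, Nova), (Omega, 26, Mo, Bo, 22, Echo), (Orion, 24, Mo, Quin, 15, Nova), (Orion, 24, Mo, Quin, 22, Echo), (Orion, 28, Fay, Uma, 14, Atlas), (Orion, 28, Fay, Uma, 18, Orion), (Orion, 28, Fay, Uma, 20, Helix), (Orion, 28, Fay, Uma, 32, Argo), (Orion, 28, Fay, Uma, 33, Nova)}
Natural join on aname: {(Delta, 27, Kim, Ivy, 2, Nova, 1), (Delta, 27, Kim, Ivy, 2, Nova, 37), (Delta, 27, Kim, Ivy, 32, Delta, 1), (Delta, 27, Kim, Ivy, 32, Delta, 37), (Delta, 27, Kim, Ivy, 9, Vega, 1), (Delta, 27, Kim, Ivy, 9, Vega, 37), (Lyra, 17, Kim, Quin, 2, Nova, 1), (Lyra, 17, Kim, Quin, 2, Nova, 37), (Lyra, 17, Kim, Quin, 32, Delta, 1), (Lyra, 17, Kim, Quin, 32, Delta, 37), (Lyra, 17, Kim, Quin, 9, Vega, 1), (Lyra, 17, Kim, Quin, 9, Vega, 37), (Nova, 15, Kim, Jo, 2, Nova, 1), (Nova, 15, Kim, Jo, 2, Nova, 37), (Nova, 15, Kim, Jo, 32, Delta, 1), (Nova, 15, Kim, Jo, 32, Delta, 37), (Nova, 15, Kim, Jo, 9, Vega, 1), (Nova, 15, Kim, Jo, 9, Vega, 37), (Omega, 26, Mo, Bo, 15, Nova, 3), (Omega, 26, Mo, Bo, 22, Echo, 3), (Orion, 24, Mo, Quin, 15, Nova, 3), (Orion, 24, Mo, Quin, 22, Echo, 3), (Orion, 28, Fay, Uma, 14, Atlas, 12), (Orion, 28, Fay, Uma, 14, Atlas, 28), (Orion, 28, Fay, Uma, 18, Orion, 12), (Orion, 28, Fay, Uma, 18, Orion, 28), (Orion, 28, Fay, Uma, 20, Helix, 12), (Orion, 28, Fay, Uma, 20, Helix, 28), (Orion, 28, Fay, Uma, 32, Argo, 12), (Orion, 28, Fay, Uma, 32, Argo, 28), (Orion, 28, Fay, Uma, 33, Nova, 12), (Orion, 28, Fay, Uma, 33, Nova, 28)}
σ[sid ≥ aid]: keep tuples satisfying sid ≥ aid → {(Delta, 27, Kim, Ivy, 2, Nova, 1), (Delta, 27, Kim, Ivy, 2, Nova, 37), (Delta, 27, Kim, Ivy, 9, Vega, 1), (Delta, 27, Kim, Ivy, 9, Vega, 37), (Lyra, 17, Kim, Quin, 2, Nova, 1), (Lyra, 17, Kim, Quin, 2, Nova, 37), (Lyra, 17, Kim, Quin, 9, Vega, 1), (Lyra, 17, Kim, Quin, 9, Vega, 37), (Nova, 15, Kim, Jo, 2, Nova, 1), (Nova, 15, Kim, Jo, 2, Nova, 37), (Nova, 15, Kim, Jo, 9, Vega, 1), (Nova, 15, Kim, Jo, 9, Vega, 37), (Omega, 26, Mo, Bo, 15, Nova, 3), (Omega, 26, Mo, Bo, 22, Echo, 3), (Orion, 24, Mo, Quin, 15, Nova, 3), (Orion, 24, Mo, Quin, 22, Echo, 3), (Orion, 28, Fay, Uma, 14, Atlas, 12), (Orion, 28, Fay, Uma, 14, Atlas, 28), (Orion, 28, Fay, Uma, 18, Orion, 12), (Orion, 28, Fay, Uma, 18, Orion, 28), (Orion, 28, Fay, Uma, 20, Helix, 12), (Orion, 28, Fay, Uma, 20, Helix, 28)}
σ[title ≠ Helix]: keep tuples satisfying title ≠ Helix → {(Delta, 27, Kim, Ivy, 2, Nova, 1), (Delta, 27, Kim, Ivy, 2, Nova, 37), (Delta, 27, Kim, Ivy, 9, Vega, 1), (Delta, 27, Kim, Ivy, 9, Vega, 37), (Lyra, 17, Kim, Quin, 2, Nova, 1), (Lyra, 17, Kim, Quin, 2, Nova, 37), (Lyra, 17, Kim, Quin, 9, Vega, 1), (Lyra, 17, Kim, Quin, 9, Vega, 37), (Nova, 15, Kim, Jo, 2, Nova, 1), (Nova, 15, Kim, Jo, 2, Nova, 37), (Nova, 15, Kim, Jo, 9, Vega, 1), (Nova, 15, Kim, Jo, 9, Vega, 37), (Omega, 26, Mo, Bo, 15, Nova, 3), (Omega, 26, Mo, Bo, 22, Echo, 3), (Orion, 24, Mo, Quin, 15, Nova, 3), (Orion, 24, Mo, Quin, 22, Echo, 3), (Orion, 28, Fay, Uma, 14, Atlas, 12), (Orion, 28, Fay, Uma, 14, Atlas, 28), (Orion, 28, Fay, Uma, 18, Orion, 12), (Orion, 28, Fay, Uma, 18, Orion, 28)}
Projecting to sname, aname (14 duplicate(s) eliminated): {(Bo, Mo), (Ivy, Kim), (Jo, Kim), (Quin, Kim), (Quin, Mo), (Uma, Fay)}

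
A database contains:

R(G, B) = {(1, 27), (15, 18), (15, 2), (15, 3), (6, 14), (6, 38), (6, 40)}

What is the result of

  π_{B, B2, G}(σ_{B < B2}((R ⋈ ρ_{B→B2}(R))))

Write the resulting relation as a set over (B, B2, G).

{(14, 38, 6), (14, 40, 6), (2, 18, 15), (2, 3, 15), (3, 18, 15), (38, 40, 6)}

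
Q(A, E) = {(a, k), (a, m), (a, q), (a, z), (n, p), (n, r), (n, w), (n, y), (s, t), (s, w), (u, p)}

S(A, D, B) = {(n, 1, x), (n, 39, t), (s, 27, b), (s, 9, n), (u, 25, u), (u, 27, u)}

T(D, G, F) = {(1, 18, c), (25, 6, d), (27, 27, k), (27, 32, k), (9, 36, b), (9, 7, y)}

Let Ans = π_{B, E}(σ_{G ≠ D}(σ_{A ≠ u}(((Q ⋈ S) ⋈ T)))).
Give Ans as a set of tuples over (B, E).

{(b, t), (b, w), (n, t), (n, w), (x, p), (x, r), (x, w), (x, y)}

Natural join on A: {(n, p, 1, x), (n, p, 39, t), (n, r, 1, x), (n, r, 39, t), (n, w, 1, x), (n, w, 39, t), (n, y, 1, x), (n, y, 39, t), (s, t, 27, b), (s, t, 9, n), (s, w, 27, b), (s, w, 9, n), (u, p, 25, u), (u, p, 27, u)}
Natural join on D: {(n, p, 1, x, 18, c), (n, r, 1, x, 18, c), (n, w, 1, x, 18, c), (n, y, 1, x, 18, c), (s, t, 27, b, 27, k), (s, t, 27, b, 32, k), (s, t, 9, n, 36, b), (s, t, 9, n, 7, y), (s, w, 27, b, 27, k), (s, w, 27, b, 32, k), (s, w, 9, n, 36, b), (s, w, 9, n, 7, y), (u, p, 25, u, 6, d), (u, p, 27, u, 27, k), (u, p, 27, u, 32, k)}
Filtering on A ≠ u leaves {(n, p, 1, x, 18, c), (n, r, 1, x, 18, c), (n, w, 1, x, 18, c), (n, y, 1, x, 18, c), (s, t, 27, b, 27, k), (s, t, 27, b, 32, k), (s, t, 9, n, 36, b), (s, t, 9, n, 7, y), (s, w, 27, b, 27, k), (s, w, 27, b, 32, k), (s, w, 9, n, 36, b), (s, w, 9, n, 7, y)}.
Filtering on G ≠ D leaves {(n, p, 1, x, 18, c), (n, r, 1, x, 18, c), (n, w, 1, x, 18, c), (n, y, 1, x, 18, c), (s, t, 27, b, 32, k), (s, t, 9, n, 36, b), (s, t, 9, n, 7, y), (s, w, 27, b, 32, k), (s, w, 9, n, 36, b), (s, w, 9, n, 7, y)}.
π[B, E]: project onto (B, E) (2 duplicate(s) eliminated) → {(b, t), (b, w), (n, t), (n, w), (x, p), (x, r), (x, w), (x, y)}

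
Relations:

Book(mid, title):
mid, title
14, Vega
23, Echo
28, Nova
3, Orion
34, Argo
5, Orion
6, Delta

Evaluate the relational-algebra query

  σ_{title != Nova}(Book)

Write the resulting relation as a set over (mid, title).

{(14, Vega), (23, Echo), (3, Orion), (34, Argo), (5, Orion), (6, Delta)}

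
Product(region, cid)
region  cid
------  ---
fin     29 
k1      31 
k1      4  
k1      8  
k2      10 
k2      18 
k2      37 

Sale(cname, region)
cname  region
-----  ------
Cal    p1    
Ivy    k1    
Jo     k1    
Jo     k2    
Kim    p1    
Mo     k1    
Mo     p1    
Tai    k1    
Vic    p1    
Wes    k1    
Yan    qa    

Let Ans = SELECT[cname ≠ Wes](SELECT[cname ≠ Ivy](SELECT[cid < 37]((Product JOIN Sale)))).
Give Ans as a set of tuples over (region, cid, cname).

Natural join on region: {(k1, 31, Ivy), (k1, 31, Jo), (k1, 31, Mo), (k1, 31, Tai), (k1, 31, Wes), (k1, 4, Ivy), (k1, 4, Jo), (k1, 4, Mo), (k1, 4, Tai), (k1, 4, Wes), (k1, 8, Ivy), (k1, 8, Jo), (k1, 8, Mo), (k1, 8, Tai), (k1, 8, Wes), (k2, 10, Jo), (k2, 18, Jo), (k2, 37, Jo)}
σ[cid < 37]: keep tuples satisfying cid < 37 → {(k1, 31, Ivy), (k1, 31, Jo), (k1, 31, Mo), (k1, 31, Tai), (k1, 31, Wes), (k1, 4, Ivy), (k1, 4, Jo), (k1, 4, Mo), (k1, 4, Tai), (k1, 4, Wes), (k1, 8, Ivy), (k1, 8, Jo), (k1, 8, Mo), (k1, 8, Tai), (k1, 8, Wes), (k2, 10, Jo), (k2, 18, Jo)}
σ[cname ≠ Ivy]: keep tuples satisfying cname ≠ Ivy → {(k1, 31, Jo), (k1, 31, Mo), (k1, 31, Tai), (k1, 31, Wes), (k1, 4, Jo), (k1, 4, Mo), (k1, 4, Tai), (k1, 4, Wes), (k1, 8, Jo), (k1, 8, Mo), (k1, 8, Tai), (k1, 8, Wes), (k2, 10, Jo), (k2, 18, Jo)}
σ[cname ≠ Wes]: keep tuples satisfying cname ≠ Wes → {(k1, 31, Jo), (k1, 31, Mo), (k1, 31, Tai), (k1, 4, Jo), (k1, 4, Mo), (k1, 4, Tai), (k1, 8, Jo), (k1, 8, Mo), (k1, 8, Tai), (k2, 10, Jo), (k2, 18, Jo)}

{(k1, 31, Jo), (k1, 31, Mo), (k1, 31, Tai), (k1, 4, Jo), (k1, 4, Mo), (k1, 4, Tai), (k1, 8, Jo), (k1, 8, Mo), (k1, 8, Tai), (k2, 10, Jo), (k2, 18, Jo)}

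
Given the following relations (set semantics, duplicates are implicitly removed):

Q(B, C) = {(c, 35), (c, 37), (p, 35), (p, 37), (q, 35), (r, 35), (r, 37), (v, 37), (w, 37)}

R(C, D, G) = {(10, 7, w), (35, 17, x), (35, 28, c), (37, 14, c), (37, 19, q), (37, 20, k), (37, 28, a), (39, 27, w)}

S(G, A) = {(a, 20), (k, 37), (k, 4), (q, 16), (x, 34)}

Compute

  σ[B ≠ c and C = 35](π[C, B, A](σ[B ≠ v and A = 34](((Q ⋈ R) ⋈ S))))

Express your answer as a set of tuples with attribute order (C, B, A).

Q ⋈ R (natural join on C): {(c, 35, 17, x), (c, 35, 28, c), (c, 37, 14, c), (c, 37, 19, q), (c, 37, 20, k), (c, 37, 28, a), (p, 35, 17, x), (p, 35, 28, c), (p, 37, 14, c), (p, 37, 19, q), (p, 37, 20, k), (p, 37, 28, a), (q, 35, 17, x), (q, 35, 28, c), (r, 35, 17, x), (r, 35, 28, c), (r, 37, 14, c), (r, 37, 19, q), (r, 37, 20, k), (r, 37, 28, a), (v, 37, 14, c), (v, 37, 19, q), (v, 37, 20, k), (v, 37, 28, a), (w, 37, 14, c), (w, 37, 19, q), (w, 37, 20, k), (w, 37, 28, a)}
(Q ⋈ R) ⋈ S (natural join on G): {(c, 35, 17, x, 34), (c, 37, 19, q, 16), (c, 37, 20, k, 37), (c, 37, 20, k, 4), (c, 37, 28, a, 20), (p, 35, 17, x, 34), (p, 37, 19, q, 16), (p, 37, 20, k, 37), (p, 37, 20, k, 4), (p, 37, 28, a, 20), (q, 35, 17, x, 34), (r, 35, 17, x, 34), (r, 37, 19, q, 16), (r, 37, 20, k, 37), (r, 37, 20, k, 4), (r, 37, 28, a, 20), (v, 37, 19, q, 16), (v, 37, 20, k, 37), (v, 37, 20, k, 4), (v, 37, 28, a, 20), (w, 37, 19, q, 16), (w, 37, 20, k, 37), (w, 37, 20, k, 4), (w, 37, 28, a, 20)}
σ[B ≠ v and A = 34]: keep tuples satisfying B ≠ v and A = 34 → {(c, 35, 17, x, 34), (p, 35, 17, x, 34), (q, 35, 17, x, 34), (r, 35, 17, x, 34)}
Keep only column(s) C, B, A: {(35, c, 34), (35, p, 34), (35, q, 34), (35, r, 34)}
σ[B ≠ c and C = 35]: keep tuples satisfying B ≠ c and C = 35 → {(35, p, 34), (35, q, 34), (35, r, 34)}

{(35, p, 34), (35, q, 34), (35, r, 34)}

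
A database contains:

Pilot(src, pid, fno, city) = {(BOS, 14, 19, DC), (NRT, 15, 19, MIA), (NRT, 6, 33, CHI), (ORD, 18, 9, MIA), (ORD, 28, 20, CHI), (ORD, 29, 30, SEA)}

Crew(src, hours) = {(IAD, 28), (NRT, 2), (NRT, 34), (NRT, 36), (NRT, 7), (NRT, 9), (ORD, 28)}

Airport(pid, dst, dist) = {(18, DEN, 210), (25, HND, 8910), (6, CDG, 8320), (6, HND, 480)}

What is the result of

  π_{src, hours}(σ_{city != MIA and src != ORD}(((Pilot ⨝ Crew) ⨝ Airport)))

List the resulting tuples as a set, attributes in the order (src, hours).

Joining Pilot and Crew on src yields {(NRT, 15, 19, MIA, 2), (NRT, 15, 19, MIA, 34), (NRT, 15, 19, MIA, 36), (NRT, 15, 19, MIA, 7), (NRT, 15, 19, MIA, 9), (NRT, 6, 33, CHI, 2), (NRT, 6, 33, CHI, 34), (NRT, 6, 33, CHI, 36), (NRT, 6, 33, CHI, 7), (NRT, 6, 33, CHI, 9), (ORD, 18, 9, MIA, 28), (ORD, 28, 20, CHI, 28), (ORD, 29, 30, SEA, 28)}.
Joining (Pilot ⨝ Crew) and Airport on pid yields {(NRT, 6, 33, CHI, 2, CDG, 8320), (NRT, 6, 33, CHI, 2, HND, 480), (NRT, 6, 33, CHI, 34, CDG, 8320), (NRT, 6, 33, CHI, 34, HND, 480), (NRT, 6, 33, CHI, 36, CDG, 8320), (NRT, 6, 33, CHI, 36, HND, 480), (NRT, 6, 33, CHI, 7, CDG, 8320), (NRT, 6, 33, CHI, 7, HND, 480), (NRT, 6, 33, CHI, 9, CDG, 8320), (NRT, 6, 33, CHI, 9, HND, 480), (ORD, 18, 9, MIA, 28, DEN, 210)}.
Selection city != MIA and src != ORD: {(NRT, 6, 33, CHI, 2, CDG, 8320), (NRT, 6, 33, CHI, 2, HND, 480), (NRT, 6, 33, CHI, 34, CDG, 8320), (NRT, 6, 33, CHI, 34, HND, 480), (NRT, 6, 33, CHI, 36, CDG, 8320), (NRT, 6, 33, CHI, 36, HND, 480), (NRT, 6, 33, CHI, 7, CDG, 8320), (NRT, 6, 33, CHI, 7, HND, 480), (NRT, 6, 33, CHI, 9, CDG, 8320), (NRT, 6, 33, CHI, 9, HND, 480)}
Projecting to src, hours (5 duplicate(s) eliminated): {(NRT, 2), (NRT, 34), (NRT, 36), (NRT, 7), (NRT, 9)}

{(NRT, 2), (NRT, 34), (NRT, 36), (NRT, 7), (NRT, 9)}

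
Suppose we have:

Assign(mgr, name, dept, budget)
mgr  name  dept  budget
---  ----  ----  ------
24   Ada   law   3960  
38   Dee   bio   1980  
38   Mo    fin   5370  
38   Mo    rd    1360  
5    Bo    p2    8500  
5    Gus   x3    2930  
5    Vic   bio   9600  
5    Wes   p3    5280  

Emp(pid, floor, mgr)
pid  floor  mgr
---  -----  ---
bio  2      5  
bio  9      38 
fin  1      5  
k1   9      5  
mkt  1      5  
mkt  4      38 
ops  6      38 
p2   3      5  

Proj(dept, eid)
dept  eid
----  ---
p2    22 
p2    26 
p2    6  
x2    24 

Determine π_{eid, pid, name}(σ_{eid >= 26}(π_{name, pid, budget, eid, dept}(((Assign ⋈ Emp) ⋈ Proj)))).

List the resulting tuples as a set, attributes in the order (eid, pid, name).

Joining Assign and Emp on mgr yields {(38, Dee, bio, 1980, bio, 9), (38, Dee, bio, 1980, mkt, 4), (38, Dee, bio, 1980, ops, 6), (38, Mo, fin, 5370, bio, 9), (38, Mo, fin, 5370, mkt, 4), (38, Mo, fin, 5370, ops, 6), (38, Mo, rd, 1360, bio, 9), (38, Mo, rd, 1360, mkt, 4), (38, Mo, rd, 1360, ops, 6), (5, Bo, p2, 8500, bio, 2), (5, Bo, p2, 8500, fin, 1), (5, Bo, p2, 8500, k1, 9), (5, Bo, p2, 8500, mkt, 1), (5, Bo, p2, 8500, p2, 3), (5, Gus, x3, 2930, bio, 2), (5, Gus, x3, 2930, fin, 1), (5, Gus, x3, 2930, k1, 9), (5, Gus, x3, 2930, mkt, 1), (5, Gus, x3, 2930, p2, 3), (5, Vic, bio, 9600, bio, 2), (5, Vic, bio, 9600, fin, 1), (5, Vic, bio, 9600, k1, 9), (5, Vic, bio, 9600, mkt, 1), (5, Vic, bio, 9600, p2, 3), (5, Wes, p3, 5280, bio, 2), (5, Wes, p3, 5280, fin, 1), (5, Wes, p3, 5280, k1, 9), (5, Wes, p3, 5280, mkt, 1), (5, Wes, p3, 5280, p2, 3)}.
Joining (Assign ⋈ Emp) and Proj on dept yields {(5, Bo, p2, 8500, bio, 2, 22), (5, Bo, p2, 8500, bio, 2, 26), (5, Bo, p2, 8500, bio, 2, 6), (5, Bo, p2, 8500, fin, 1, 22), (5, Bo, p2, 8500, fin, 1, 26), (5, Bo, p2, 8500, fin, 1, 6), (5, Bo, p2, 8500, k1, 9, 22), (5, Bo, p2, 8500, k1, 9, 26), (5, Bo, p2, 8500, k1, 9, 6), (5, Bo, p2, 8500, mkt, 1, 22), (5, Bo, p2, 8500, mkt, 1, 26), (5, Bo, p2, 8500, mkt, 1, 6), (5, Bo, p2, 8500, p2, 3, 22), (5, Bo, p2, 8500, p2, 3, 26), (5, Bo, p2, 8500, p2, 3, 6)}.
π_{name, pid, budget, eid, dept} gives {(Bo, bio, 8500, 22, p2), (Bo, bio, 8500, 26, p2), (Bo, bio, 8500, 6, p2), (Bo, fin, 8500, 22, p2), (Bo, fin, 8500, 26, p2), (Bo, fin, 8500, 6, p2), (Bo, k1, 8500, 22, p2), (Bo, k1, 8500, 26, p2), (Bo, k1, 8500, 6, p2), (Bo, mkt, 8500, 22, p2), (Bo, mkt, 8500, 26, p2), (Bo, mkt, 8500, 6, p2), (Bo, p2, 8500, 22, p2), (Bo, p2, 8500, 26, p2), (Bo, p2, 8500, 6, p2)}.
Filtering on eid >= 26 leaves {(Bo, bio, 8500, 26, p2), (Bo, fin, 8500, 26, p2), (Bo, k1, 8500, 26, p2), (Bo, mkt, 8500, 26, p2), (Bo, p2, 8500, 26, p2)}.
π_{eid, pid, name} gives {(26, bio, Bo), (26, fin, Bo), (26, k1, Bo), (26, mkt, Bo), (26, p2, Bo)}.

{(26, bio, Bo), (26, fin, Bo), (26, k1, Bo), (26, mkt, Bo), (26, p2, Bo)}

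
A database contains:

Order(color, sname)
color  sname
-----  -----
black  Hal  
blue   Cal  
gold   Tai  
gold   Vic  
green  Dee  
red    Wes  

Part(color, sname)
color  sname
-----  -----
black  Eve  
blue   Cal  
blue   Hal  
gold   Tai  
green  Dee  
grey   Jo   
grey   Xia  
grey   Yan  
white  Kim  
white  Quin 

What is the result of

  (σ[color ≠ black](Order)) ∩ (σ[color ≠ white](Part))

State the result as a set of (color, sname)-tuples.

σ[color ≠ black]: keep tuples satisfying color ≠ black → {(blue, Cal), (gold, Tai), (gold, Vic), (green, Dee), (red, Wes)}
σ[color ≠ white]: keep tuples satisfying color ≠ white → {(black, Eve), (blue, Cal), (blue, Hal), (gold, Tai), (green, Dee), (grey, Jo), (grey, Xia), (grey, Yan)}
Set intersection of the two operands is {(blue, Cal), (gold, Tai), (green, Dee)}.

{(blue, Cal), (gold, Tai), (green, Dee)}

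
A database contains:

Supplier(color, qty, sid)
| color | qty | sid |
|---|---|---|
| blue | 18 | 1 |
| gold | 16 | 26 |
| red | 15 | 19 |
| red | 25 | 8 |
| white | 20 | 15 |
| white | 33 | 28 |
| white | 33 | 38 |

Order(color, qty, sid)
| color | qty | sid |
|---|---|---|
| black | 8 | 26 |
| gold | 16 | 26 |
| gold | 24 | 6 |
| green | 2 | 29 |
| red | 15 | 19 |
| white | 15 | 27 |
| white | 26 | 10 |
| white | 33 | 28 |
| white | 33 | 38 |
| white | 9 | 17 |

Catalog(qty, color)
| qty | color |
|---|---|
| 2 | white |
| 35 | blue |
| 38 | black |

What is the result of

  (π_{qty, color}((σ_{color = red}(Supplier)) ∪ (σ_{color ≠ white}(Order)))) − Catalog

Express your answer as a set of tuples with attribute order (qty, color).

Filtering on color = red leaves {(red, 15, 19), (red, 25, 8)}.
Filtering on color ≠ white leaves {(black, 8, 26), (gold, 16, 26), (gold, 24, 6), (green, 2, 29), (red, 15, 19)}.
Taking the union: {(black, 8, 26), (gold, 16, 26), (gold, 24, 6), (green, 2, 29), (red, 15, 19), (red, 25, 8)}
Projecting to qty, color: {(15, red), (16, gold), (2, green), (24, gold), (25, red), (8, black)}
Taking the difference: {(15, red), (16, gold), (2, green), (24, gold), (25, red), (8, black)}

{(15, red), (16, gold), (2, green), (24, gold), (25, red), (8, black)}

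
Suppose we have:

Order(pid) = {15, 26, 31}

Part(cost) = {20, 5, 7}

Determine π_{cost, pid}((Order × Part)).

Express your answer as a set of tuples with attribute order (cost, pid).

{(20, 15), (20, 26), (20, 31), (5, 15), (5, 26), (5, 31), (7, 15), (7, 26), (7, 31)}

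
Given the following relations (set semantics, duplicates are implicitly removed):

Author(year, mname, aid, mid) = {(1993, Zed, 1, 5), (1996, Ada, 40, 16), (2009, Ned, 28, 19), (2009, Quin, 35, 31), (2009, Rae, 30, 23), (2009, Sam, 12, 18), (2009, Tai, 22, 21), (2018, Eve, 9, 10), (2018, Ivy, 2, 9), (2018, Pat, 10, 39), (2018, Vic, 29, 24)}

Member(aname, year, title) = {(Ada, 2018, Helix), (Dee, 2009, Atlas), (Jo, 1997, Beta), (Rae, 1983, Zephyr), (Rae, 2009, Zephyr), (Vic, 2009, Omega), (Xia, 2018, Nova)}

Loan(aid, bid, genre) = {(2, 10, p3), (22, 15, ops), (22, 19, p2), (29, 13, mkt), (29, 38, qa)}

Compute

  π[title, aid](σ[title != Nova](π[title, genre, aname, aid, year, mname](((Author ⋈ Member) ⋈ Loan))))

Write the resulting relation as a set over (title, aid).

Natural join on year: {(2009, Ned, 28, 19, Dee, Atlas), (2009, Ned, 28, 19, Rae, Zephyr), (2009, Ned, 28, 19, Vic, Omega), (2009, Quin, 35, 31, Dee, Atlas), (2009, Quin, 35, 31, Rae, Zephyr), (2009, Quin, 35, 31, Vic, Omega), (2009, Rae, 30, 23, Dee, Atlas), (2009, Rae, 30, 23, Rae, Zephyr), (2009, Rae, 30, 23, Vic, Omega), (2009, Sam, 12, 18, Dee, Atlas), (2009, Sam, 12, 18, Rae, Zephyr), (2009, Sam, 12, 18, Vic, Omega), (2009, Tai, 22, 21, Dee, Atlas), (2009, Tai, 22, 21, Rae, Zephyr), (2009, Tai, 22, 21, Vic, Omega), (2018, Eve, 9, 10, Ada, Helix), (2018, Eve, 9, 10, Xia, Nova), (2018, Ivy, 2, 9, Ada, Helix), (2018, Ivy, 2, 9, Xia, Nova), (2018, Pat, 10, 39, Ada, Helix), (2018, Pat, 10, 39, Xia, Nova), (2018, Vic, 29, 24, Ada, Helix), (2018, Vic, 29, 24, Xia, Nova)}
Natural join on aid: {(2009, Tai, 22, 21, Dee, Atlas, 15, ops), (2009, Tai, 22, 21, Dee, Atlas, 19, p2), (2009, Tai, 22, 21, Rae, Zephyr, 15, ops), (2009, Tai, 22, 21, Rae, Zephyr, 19, p2), (2009, Tai, 22, 21, Vic, Omega, 15, ops), (2009, Tai, 22, 21, Vic, Omega, 19, p2), (2018, Ivy, 2, 9, Ada, Helix, 10, p3), (2018, Ivy, 2, 9, Xia, Nova, 10, p3), (2018, Vic, 29, 24, Ada, Helix, 13, mkt), (2018, Vic, 29, 24, Ada, Helix, 38, qa), (2018, Vic, 29, 24, Xia, Nova, 13, mkt), (2018, Vic, 29, 24, Xia, Nova, 38, qa)}
Projecting to title, genre, aname, aid, year, mname: {(Atlas, ops, Dee, 22, 2009, Tai), (Atlas, p2, Dee, 22, 2009, Tai), (Helix, mkt, Ada, 29, 2018, Vic), (Helix, p3, Ada, 2, 2018, Ivy), (Helix, qa, Ada, 29, 2018, Vic), (Nova, mkt, Xia, 29, 2018, Vic), (Nova, p3, Xia, 2, 2018, Ivy), (Nova, qa, Xia, 29, 2018, Vic), (Omega, ops, Vic, 22, 2009, Tai), (Omega, p2, Vic, 22, 2009, Tai), (Zephyr, ops, Rae, 22, 2009, Tai), (Zephyr, p2, Rae, 22, 2009, Tai)}
Apply σ_{title != Nova}; surviving tuples: {(Atlas, ops, Dee, 22, 2009, Tai), (Atlas, p2, Dee, 22, 2009, Tai), (Helix, mkt, Ada, 29, 2018, Vic), (Helix, p3, Ada, 2, 2018, Ivy), (Helix, qa, Ada, 29, 2018, Vic), (Omega, ops, Vic, 22, 2009, Tai), (Omega, p2, Vic, 22, 2009, Tai), (Zephyr, ops, Rae, 22, 2009, Tai), (Zephyr, p2, Rae, 22, 2009, Tai)}
Projecting to title, aid (4 duplicate(s) eliminated): {(Atlas, 22), (Helix, 2), (Helix, 29), (Omega, 22), (Zephyr, 22)}

{(Atlas, 22), (Helix, 2), (Helix, 29), (Omega, 22), (Zephyr, 22)}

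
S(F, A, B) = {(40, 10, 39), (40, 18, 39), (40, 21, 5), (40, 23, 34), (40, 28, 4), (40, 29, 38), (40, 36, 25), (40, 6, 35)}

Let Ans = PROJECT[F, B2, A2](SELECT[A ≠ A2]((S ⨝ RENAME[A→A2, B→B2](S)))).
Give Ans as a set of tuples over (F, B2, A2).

ρ[A→A2, B→B2]: schema becomes (F, A2, B2); tuples unchanged.
Natural join on F: {(40, 10, 39, 10, 39), (40, 10, 39, 18, 39), (40, 10, 39, 21, 5), (40, 10, 39, 23, 34), (40, 10, 39, 28, 4), (40, 10, 39, 29, 38), (40, 10, 39, 36, 25), (40, 10, 39, 6, 35), (40, 18, 39, 10, 39), (40, 18, 39, 18, 39), (40, 18, 39, 21, 5), (40, 18, 39, 23, 34), (40, 18, 39, 28, 4), (40, 18, 39, 29, 38), (40, 18, 39, 36, 25), (40, 18, 39, 6, 35), (40, 21, 5, 10, 39), (40, 21, 5, 18, 39), (40, 21, 5, 21, 5), (40, 21, 5, 23, 34), (40, 21, 5, 28, 4), (40, 21, 5, 29, 38), (40, 21, 5, 36, 25), (40, 21, 5, 6, 35), (40, 23, 34, 10, 39), (40, 23, 34, 18, 39), (40, 23, 34, 21, 5), (40, 23, 34, 23, 34), (40, 23, 34, 28, 4), (40, 23, 34, 29, 38), (40, 23, 34, 36, 25), (40, 23, 34, 6, 35), (40, 28, 4, 10, 39), (40, 28, 4, 18, 39), (40, 28, 4, 21, 5), (40, 28, 4, 23, 34), (40, 28, 4, 28, 4), (40, 28, 4, 29, 38), (40, 28, 4, 36, 25), (40, 28, 4, 6, 35), (40, 29, 38, 10, 39), (40, 29, 38, 18, 39), (40, 29, 38, 21, 5), (40, 29, 38, 23, 34), (40, 29, 38, 28, 4), (40, 29, 38, 29, 38), (40, 29, 38, 36, 25), (40, 29, 38, 6, 35), (40, 36, 25, 10, 39), (40, 36, 25, 18, 39), (40, 36, 25, 21, 5), (40, 36, 25, 23, 34), (40, 36, 25, 28, 4), (40, 36, 25, 29, 38), (40, 36, 25, 36, 25), (40, 36, 25, 6, 35), (40, 6, 35, 10, 39), (40, 6, 35, 18, 39), (40, 6, 35, 21, 5), (40, 6, 35, 23, 34), (40, 6, 35, 28, 4), (40, 6, 35, 29, 38), (40, 6, 35, 36, 25), (40, 6, 35, 6, 35)}
σ[A ≠ A2]: keep tuples satisfying A ≠ A2 → {(40, 10, 39, 18, 39), (40, 10, 39, 21, 5), (40, 10, 39, 23, 34), (40, 10, 39, 28, 4), (40, 10, 39, 29, 38), (40, 10, 39, 36, 25), (40, 10, 39, 6, 35), (40, 18, 39, 10, 39), (40, 18, 39, 21, 5), (40, 18, 39, 23, 34), (40, 18, 39, 28, 4), (40, 18, 39, 29, 38), (40, 18, 39, 36, 25), (40, 18, 39, 6, 35), (40, 21, 5, 10, 39), (40, 21, 5, 18, 39), (40, 21, 5, 23, 34), (40, 21, 5, 28, 4), (40, 21, 5, 29, 38), (40, 21, 5, 36, 25), (40, 21, 5, 6, 35), (40, 23, 34, 10, 39), (40, 23, 34, 18, 39), (40, 23, 34, 21, 5), (40, 23, 34, 28, 4), (40, 23, 34, 29, 38), (40, 23, 34, 36, 25), (40, 23, 34, 6, 35), (40, 28, 4, 10, 39), (40, 28, 4, 18, 39), (40, 28, 4, 21, 5), (40, 28, 4, 23, 34), (40, 28, 4, 29, 38), (40, 28, 4, 36, 25), (40, 28, 4, 6, 35), (40, 29, 38, 10, 39), (40, 29, 38, 18, 39), (40, 29, 38, 21, 5), (40, 29, 38, 23, 34), (40, 29, 38, 28, 4), (40, 29, 38, 36, 25), (40, 29, 38, 6, 35), (40, 36, 25, 10, 39), (40, 36, 25, 18, 39), (40, 36, 25, 21, 5), (40, 36, 25, 23, 34), (40, 36, 25, 28, 4), (40, 36, 25, 29, 38), (40, 36, 25, 6, 35), (40, 6, 35, 10, 39), (40, 6, 35, 18, 39), (40, 6, 35, 21, 5), (40, 6, 35, 23, 34), (40, 6, 35, 28, 4), (40, 6, 35, 29, 38), (40, 6, 35, 36, 25)}
Keep only column(s) F, B2, A2 (48 duplicate(s) eliminated): {(40, 25, 36), (40, 34, 23), (40, 35, 6), (40, 38, 29), (40, 39, 10), (40, 39, 18), (40, 4, 28), (40, 5, 21)}

{(40, 25, 36), (40, 34, 23), (40, 35, 6), (40, 38, 29), (40, 39, 10), (40, 39, 18), (40, 4, 28), (40, 5, 21)}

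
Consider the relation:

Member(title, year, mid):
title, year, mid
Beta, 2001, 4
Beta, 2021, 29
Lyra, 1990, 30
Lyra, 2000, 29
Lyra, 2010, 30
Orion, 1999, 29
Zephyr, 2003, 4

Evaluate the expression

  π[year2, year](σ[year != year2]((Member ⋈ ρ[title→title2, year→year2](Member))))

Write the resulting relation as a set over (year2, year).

{(1990, 2010), (1999, 2000), (1999, 2021), (2000, 1999), (2000, 2021), (2001, 2003), (2003, 2001), (2010, 1990), (2021, 1999), (2021, 2000)}

ρ[title→title2, year→year2]: schema becomes (title2, year2, mid); tuples unchanged.
Member ⋈ ρ[title→title2, year→year2](Member) (natural join on mid): {(Beta, 2001, 4, Beta, 2001), (Beta, 2001, 4, Zephyr, 2003), (Beta, 2021, 29, Beta, 2021), (Beta, 2021, 29, Lyra, 2000), (Beta, 2021, 29, Orion, 1999), (Lyra, 1990, 30, Lyra, 1990), (Lyra, 1990, 30, Lyra, 2010), (Lyra, 2000, 29, Beta, 2021), (Lyra, 2000, 29, Lyra, 2000), (Lyra, 2000, 29, Orion, 1999), (Lyra, 2010, 30, Lyra, 1990), (Lyra, 2010, 30, Lyra, 2010), (Orion, 1999, 29, Beta, 2021), (Orion, 1999, 29, Lyra, 2000), (Orion, 1999, 29, Orion, 1999), (Zephyr, 2003, 4, Beta, 2001), (Zephyr, 2003, 4, Zephyr, 2003)}
σ[year != year2]: keep tuples satisfying year != year2 → {(Beta, 2001, 4, Zephyr, 2003), (Beta, 2021, 29, Lyra, 2000), (Beta, 2021, 29, Orion, 1999), (Lyra, 1990, 30, Lyra, 2010), (Lyra, 2000, 29, Beta, 2021), (Lyra, 2000, 29, Orion, 1999), (Lyra, 2010, 30, Lyra, 1990), (Orion, 1999, 29, Beta, 2021), (Orion, 1999, 29, Lyra, 2000), (Zephyr, 2003, 4, Beta, 2001)}
π_{year2, year} gives {(1990, 2010), (1999, 2000), (1999, 2021), (2000, 1999), (2000, 2021), (2001, 2003), (2003, 2001), (2010, 1990), (2021, 1999), (2021, 2000)}.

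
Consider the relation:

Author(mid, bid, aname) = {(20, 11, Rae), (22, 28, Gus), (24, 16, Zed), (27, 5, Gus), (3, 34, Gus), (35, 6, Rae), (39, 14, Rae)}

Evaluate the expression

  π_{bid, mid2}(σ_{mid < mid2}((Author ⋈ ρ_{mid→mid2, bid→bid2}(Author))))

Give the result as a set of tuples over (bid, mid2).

{(11, 35), (11, 39), (28, 27), (34, 22), (34, 27), (6, 39)}

ρ[mid→mid2, bid→bid2]: schema becomes (mid2, bid2, aname); tuples unchanged.
Author ⋈ ρ_{mid→mid2, bid→bid2}(Author) (natural join on aname): {(20, 11, Rae, 20, 11), (20, 11, Rae, 35, 6), (20, 11, Rae, 39, 14), (22, 28, Gus, 22, 28), (22, 28, Gus, 27, 5), (22, 28, Gus, 3, 34), (24, 16, Zed, 24, 16), (27, 5, Gus, 22, 28), (27, 5, Gus, 27, 5), (27, 5, Gus, 3, 34), (3, 34, Gus, 22, 28), (3, 34, Gus, 27, 5), (3, 34, Gus, 3, 34), (35, 6, Rae, 20, 11), (35, 6, Rae, 35, 6), (35, 6, Rae, 39, 14), (39, 14, Rae, 20, 11), (39, 14, Rae, 35, 6), (39, 14, Rae, 39, 14)}
Selection mid < mid2: {(20, 11, Rae, 35, 6), (20, 11, Rae, 39, 14), (22, 28, Gus, 27, 5), (3, 34, Gus, 22, 28), (3, 34, Gus, 27, 5), (35, 6, Rae, 39, 14)}
Keep only column(s) bid, mid2: {(11, 35), (11, 39), (28, 27), (34, 22), (34, 27), (6, 39)}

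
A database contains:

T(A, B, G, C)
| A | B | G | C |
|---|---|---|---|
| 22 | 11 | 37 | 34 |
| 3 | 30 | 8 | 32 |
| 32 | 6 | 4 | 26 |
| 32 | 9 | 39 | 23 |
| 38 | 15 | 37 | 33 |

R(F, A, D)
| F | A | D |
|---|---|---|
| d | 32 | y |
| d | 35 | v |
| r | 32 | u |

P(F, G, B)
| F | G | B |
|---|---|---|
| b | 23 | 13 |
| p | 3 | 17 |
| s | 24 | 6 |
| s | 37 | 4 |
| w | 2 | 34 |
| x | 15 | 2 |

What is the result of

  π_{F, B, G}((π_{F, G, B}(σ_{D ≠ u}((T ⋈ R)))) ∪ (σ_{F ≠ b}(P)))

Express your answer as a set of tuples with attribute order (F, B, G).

{(d, 6, 4), (d, 9, 39), (p, 17, 3), (s, 4, 37), (s, 6, 24), (w, 34, 2), (x, 2, 15)}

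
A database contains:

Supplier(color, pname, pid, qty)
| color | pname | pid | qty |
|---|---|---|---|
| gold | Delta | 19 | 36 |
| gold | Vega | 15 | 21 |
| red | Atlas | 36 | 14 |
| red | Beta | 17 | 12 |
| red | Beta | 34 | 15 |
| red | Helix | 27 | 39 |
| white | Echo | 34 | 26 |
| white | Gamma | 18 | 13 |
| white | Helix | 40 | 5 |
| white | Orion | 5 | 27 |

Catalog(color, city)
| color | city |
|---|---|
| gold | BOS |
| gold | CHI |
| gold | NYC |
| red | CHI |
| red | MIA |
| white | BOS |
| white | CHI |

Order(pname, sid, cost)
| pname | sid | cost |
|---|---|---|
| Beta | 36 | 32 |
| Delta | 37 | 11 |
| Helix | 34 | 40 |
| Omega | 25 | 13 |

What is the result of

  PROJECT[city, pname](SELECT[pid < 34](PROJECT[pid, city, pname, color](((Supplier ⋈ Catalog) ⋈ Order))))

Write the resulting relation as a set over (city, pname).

Supplier ⋈ Catalog (natural join on color): {(gold, Delta, 19, 36, BOS), (gold, Delta, 19, 36, CHI), (gold, Delta, 19, 36, NYC), (gold, Vega, 15, 21, BOS), (gold, Vega, 15, 21, CHI), (gold, Vega, 15, 21, NYC), (red, Atlas, 36, 14, CHI), (red, Atlas, 36, 14, MIA), (red, Beta, 17, 12, CHI), (red, Beta, 17, 12, MIA), (red, Beta, 34, 15, CHI), (red, Beta, 34, 15, MIA), (red, Helix, 27, 39, CHI), (red, Helix, 27, 39, MIA), (white, Echo, 34, 26, BOS), (white, Echo, 34, 26, CHI), (white, Gamma, 18, 13, BOS), (white, Gamma, 18, 13, CHI), (white, Helix, 40, 5, BOS), (white, Helix, 40, 5, CHI), (white, Orion, 5, 27, BOS), (white, Orion, 5, 27, CHI)}
(Supplier ⋈ Catalog) ⋈ Order (natural join on pname): {(gold, Delta, 19, 36, BOS, 37, 11), (gold, Delta, 19, 36, CHI, 37, 11), (gold, Delta, 19, 36, NYC, 37, 11), (red, Beta, 17, 12, CHI, 36, 32), (red, Beta, 17, 12, MIA, 36, 32), (red, Beta, 34, 15, CHI, 36, 32), (red, Beta, 34, 15, MIA, 36, 32), (red, Helix, 27, 39, CHI, 34, 40), (red, Helix, 27, 39, MIA, 34, 40), (white, Helix, 40, 5, BOS, 34, 40), (white, Helix, 40, 5, CHI, 34, 40)}
π[pid, city, pname, color]: project onto (pid, city, pname, color) → {(17, CHI, Beta, red), (17, MIA, Beta, red), (19, BOS, Delta, gold), (19, CHI, Delta, gold), (19, NYC, Delta, gold), (27, CHI, Helix, red), (27, MIA, Helix, red), (34, CHI, Beta, red), (34, MIA, Beta, red), (40, BOS, Helix, white), (40, CHI, Helix, white)}
Filtering on pid < 34 leaves {(17, CHI, Beta, red), (17, MIA, Beta, red), (19, BOS, Delta, gold), (19, CHI, Delta, gold), (19, NYC, Delta, gold), (27, CHI, Helix, red), (27, MIA, Helix, red)}.
π[city, pname]: project onto (city, pname) → {(BOS, Delta), (CHI, Beta), (CHI, Delta), (CHI, Helix), (MIA, Beta), (MIA, Helix), (NYC, Delta)}

{(BOS, Delta), (CHI, Beta), (CHI, Delta), (CHI, Helix), (MIA, Beta), (MIA, Helix), (NYC, Delta)}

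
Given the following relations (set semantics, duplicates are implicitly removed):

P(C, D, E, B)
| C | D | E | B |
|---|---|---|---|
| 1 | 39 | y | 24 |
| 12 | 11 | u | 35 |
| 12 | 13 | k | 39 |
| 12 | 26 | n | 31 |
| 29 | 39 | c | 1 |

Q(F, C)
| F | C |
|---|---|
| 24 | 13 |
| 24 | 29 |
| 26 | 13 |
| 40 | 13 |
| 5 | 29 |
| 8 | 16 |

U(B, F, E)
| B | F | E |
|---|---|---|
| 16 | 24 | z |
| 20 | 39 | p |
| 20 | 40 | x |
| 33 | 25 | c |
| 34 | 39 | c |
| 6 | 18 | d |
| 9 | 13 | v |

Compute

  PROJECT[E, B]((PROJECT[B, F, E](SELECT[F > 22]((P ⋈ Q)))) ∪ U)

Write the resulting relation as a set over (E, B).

{(c, 1), (c, 33), (c, 34), (d, 6), (p, 20), (v, 9), (x, 20), (z, 16)}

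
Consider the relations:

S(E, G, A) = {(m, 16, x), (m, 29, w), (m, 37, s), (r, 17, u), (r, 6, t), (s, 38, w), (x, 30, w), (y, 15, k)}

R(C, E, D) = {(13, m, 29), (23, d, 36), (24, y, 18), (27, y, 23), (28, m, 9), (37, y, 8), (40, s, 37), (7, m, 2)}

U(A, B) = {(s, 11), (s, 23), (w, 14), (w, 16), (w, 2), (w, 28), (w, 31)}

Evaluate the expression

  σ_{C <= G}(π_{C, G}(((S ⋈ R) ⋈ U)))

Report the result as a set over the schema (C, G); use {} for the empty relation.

{(13, 29), (13, 37), (28, 29), (28, 37), (7, 29), (7, 37)}

S ⋈ R (natural join on E): {(m, 16, x, 13, 29), (m, 16, x, 28, 9), (m, 16, x, 7, 2), (m, 29, w, 13, 29), (m, 29, w, 28, 9), (m, 29, w, 7, 2), (m, 37, s, 13, 29), (m, 37, s, 28, 9), (m, 37, s, 7, 2), (s, 38, w, 40, 37), (y, 15, k, 24, 18), (y, 15, k, 27, 23), (y, 15, k, 37, 8)}
(S ⋈ R) ⋈ U (natural join on A): {(m, 29, w, 13, 29, 14), (m, 29, w, 13, 29, 16), (m, 29, w, 13, 29, 2), (m, 29, w, 13, 29, 28), (m, 29, w, 13, 29, 31), (m, 29, w, 28, 9, 14), (m, 29, w, 28, 9, 16), (m, 29, w, 28, 9, 2), (m, 29, w, 28, 9, 28), (m, 29, w, 28, 9, 31), (m, 29, w, 7, 2, 14), (m, 29, w, 7, 2, 16), (m, 29, w, 7, 2, 2), (m, 29, w, 7, 2, 28), (m, 29, w, 7, 2, 31), (m, 37, s, 13, 29, 11), (m, 37, s, 13, 29, 23), (m, 37, s, 28, 9, 11), (m, 37, s, 28, 9, 23), (m, 37, s, 7, 2, 11), (m, 37, s, 7, 2, 23), (s, 38, w, 40, 37, 14), (s, 38, w, 40, 37, 16), (s, 38, w, 40, 37, 2), (s, 38, w, 40, 37, 28), (s, 38, w, 40, 37, 31)}
Keep only column(s) C, G (19 duplicate(s) eliminated): {(13, 29), (13, 37), (28, 29), (28, 37), (40, 38), (7, 29), (7, 37)}
σ[C <= G]: keep tuples satisfying C <= G → {(13, 29), (13, 37), (28, 29), (28, 37), (7, 29), (7, 37)}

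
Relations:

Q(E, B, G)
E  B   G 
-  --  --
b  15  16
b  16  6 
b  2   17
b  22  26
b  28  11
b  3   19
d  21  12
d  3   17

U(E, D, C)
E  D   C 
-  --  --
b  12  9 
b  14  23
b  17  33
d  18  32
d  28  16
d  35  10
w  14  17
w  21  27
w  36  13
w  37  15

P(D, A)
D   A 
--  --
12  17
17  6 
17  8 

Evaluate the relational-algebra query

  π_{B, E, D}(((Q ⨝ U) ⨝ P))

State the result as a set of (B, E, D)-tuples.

Q ⋈ U (natural join on E): {(b, 15, 16, 12, 9), (b, 15, 16, 14, 23), (b, 15, 16, 17, 33), (b, 16, 6, 12, 9), (b, 16, 6, 14, 23), (b, 16, 6, 17, 33), (b, 2, 17, 12, 9), (b, 2, 17, 14, 23), (b, 2, 17, 17, 33), (b, 22, 26, 12, 9), (b, 22, 26, 14, 23), (b, 22, 26, 17, 33), (b, 28, 11, 12, 9), (b, 28, 11, 14, 23), (b, 28, 11, 17, 33), (b, 3, 19, 12, 9), (b, 3, 19, 14, 23), (b, 3, 19, 17, 33), (d, 21, 12, 18, 32), (d, 21, 12, 28, 16), (d, 21, 12, 35, 10), (d, 3, 17, 18, 32), (d, 3, 17, 28, 16), (d, 3, 17, 35, 10)}
(Q ⨝ U) ⋈ P (natural join on D): {(b, 15, 16, 12, 9, 17), (b, 15, 16, 17, 33, 6), (b, 15, 16, 17, 33, 8), (b, 16, 6, 12, 9, 17), (b, 16, 6, 17, 33, 6), (b, 16, 6, 17, 33, 8), (b, 2, 17, 12, 9, 17), (b, 2, 17, 17, 33, 6), (b, 2, 17, 17, 33, 8), (b, 22, 26, 12, 9, 17), (b, 22, 26, 17, 33, 6), (b, 22, 26, 17, 33, 8), (b, 28, 11, 12, 9, 17), (b, 28, 11, 17, 33, 6), (b, 28, 11, 17, 33, 8), (b, 3, 19, 12, 9, 17), (b, 3, 19, 17, 33, 6), (b, 3, 19, 17, 33, 8)}
Keep only column(s) B, E, D (6 duplicate(s) eliminated): {(15, b, 12), (15, b, 17), (16, b, 12), (16, b, 17), (2, b, 12), (2, b, 17), (22, b, 12), (22, b, 17), (28, b, 12), (28, b, 17), (3, b, 12), (3, b, 17)}

{(15, b, 12), (15, b, 17), (16, b, 12), (16, b, 17), (2, b, 12), (2, b, 17), (22, b, 12), (22, b, 17), (28, b, 12), (28, b, 17), (3, b, 12), (3, b, 17)}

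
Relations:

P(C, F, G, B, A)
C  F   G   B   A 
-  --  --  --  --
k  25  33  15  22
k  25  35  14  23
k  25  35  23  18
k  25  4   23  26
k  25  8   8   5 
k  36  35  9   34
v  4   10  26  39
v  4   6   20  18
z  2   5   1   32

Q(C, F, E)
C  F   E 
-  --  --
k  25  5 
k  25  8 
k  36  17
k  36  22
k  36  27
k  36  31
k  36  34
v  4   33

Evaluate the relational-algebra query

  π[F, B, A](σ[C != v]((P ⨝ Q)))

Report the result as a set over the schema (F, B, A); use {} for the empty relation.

{(25, 14, 23), (25, 15, 22), (25, 23, 18), (25, 23, 26), (25, 8, 5), (36, 9, 34)}

P ⋈ Q (natural join on C, F): {(k, 25, 33, 15, 22, 5), (k, 25, 33, 15, 22, 8), (k, 25, 35, 14, 23, 5), (k, 25, 35, 14, 23, 8), (k, 25, 35, 23, 18, 5), (k, 25, 35, 23, 18, 8), (k, 25, 4, 23, 26, 5), (k, 25, 4, 23, 26, 8), (k, 25, 8, 8, 5, 5), (k, 25, 8, 8, 5, 8), (k, 36, 35, 9, 34, 17), (k, 36, 35, 9, 34, 22), (k, 36, 35, 9, 34, 27), (k, 36, 35, 9, 34, 31), (k, 36, 35, 9, 34, 34), (v, 4, 10, 26, 39, 33), (v, 4, 6, 20, 18, 33)}
Filtering on C != v leaves {(k, 25, 33, 15, 22, 5), (k, 25, 33, 15, 22, 8), (k, 25, 35, 14, 23, 5), (k, 25, 35, 14, 23, 8), (k, 25, 35, 23, 18, 5), (k, 25, 35, 23, 18, 8), (k, 25, 4, 23, 26, 5), (k, 25, 4, 23, 26, 8), (k, 25, 8, 8, 5, 5), (k, 25, 8, 8, 5, 8), (k, 36, 35, 9, 34, 17), (k, 36, 35, 9, 34, 22), (k, 36, 35, 9, 34, 27), (k, 36, 35, 9, 34, 31), (k, 36, 35, 9, 34, 34)}.
π_{F, B, A} gives {(25, 14, 23), (25, 15, 22), (25, 23, 18), (25, 23, 26), (25, 8, 5), (36, 9, 34)} (9 duplicate(s) eliminated).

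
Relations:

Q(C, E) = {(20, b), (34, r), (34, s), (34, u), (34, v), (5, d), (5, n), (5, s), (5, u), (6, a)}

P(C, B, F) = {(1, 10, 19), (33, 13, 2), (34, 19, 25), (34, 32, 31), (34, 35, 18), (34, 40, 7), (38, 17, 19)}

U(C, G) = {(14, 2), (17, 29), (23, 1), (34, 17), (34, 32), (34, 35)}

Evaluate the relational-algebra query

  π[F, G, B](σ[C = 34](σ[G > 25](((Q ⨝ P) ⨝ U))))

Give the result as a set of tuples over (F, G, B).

{(18, 32, 35), (18, 35, 35), (25, 32, 19), (25, 35, 19), (31, 32, 32), (31, 35, 32), (7, 32, 40), (7, 35, 40)}

Natural join on C: {(34, r, 19, 25), (34, r, 32, 31), (34, r, 35, 18), (34, r, 40, 7), (34, s, 19, 25), (34, s, 32, 31), (34, s, 35, 18), (34, s, 40, 7), (34, u, 19, 25), (34, u, 32, 31), (34, u, 35, 18), (34, u, 40, 7), (34, v, 19, 25), (34, v, 32, 31), (34, v, 35, 18), (34, v, 40, 7)}
Natural join on C: {(34, r, 19, 25, 17), (34, r, 19, 25, 32), (34, r, 19, 25, 35), (34, r, 32, 31, 17), (34, r, 32, 31, 32), (34, r, 32, 31, 35), (34, r, 35, 18, 17), (34, r, 35, 18, 32), (34, r, 35, 18, 35), (34, r, 40, 7, 17), (34, r, 40, 7, 32), (34, r, 40, 7, 35), (34, s, 19, 25, 17), (34, s, 19, 25, 32), (34, s, 19, 25, 35), (34, s, 32, 31, 17), (34, s, 32, 31, 32), (34, s, 32, 31, 35), (34, s, 35, 18, 17), (34, s, 35, 18, 32), (34, s, 35, 18, 35), (34, s, 40, 7, 17), (34, s, 40, 7, 32), (34, s, 40, 7, 35), (34, u, 19, 25, 17), (34, u, 19, 25, 32), (34, u, 19, 25, 35), (34, u, 32, 31, 17), (34, u, 32, 31, 32), (34, u, 32, 31, 35), (34, u, 35, 18, 17), (34, u, 35, 18, 32), (34, u, 35, 18, 35), (34, u, 40, 7, 17), (34, u, 40, 7, 32), (34, u, 40, 7, 35), (34, v, 19, 25, 17), (34, v, 19, 25, 32), (34, v, 19, 25, 35), (34, v, 32, 31, 17), (34, v, 32, 31, 32), (34, v, 32, 31, 35), (34, v, 35, 18, 17), (34, v, 35, 18, 32), (34, v, 35, 18, 35), (34, v, 40, 7, 17), (34, v, 40, 7, 32), (34, v, 40, 7, 35)}
Apply σ_{G > 25}; surviving tuples: {(34, r, 19, 25, 32), (34, r, 19, 25, 35), (34, r, 32, 31, 32), (34, r, 32, 31, 35), (34, r, 35, 18, 32), (34, r, 35, 18, 35), (34, r, 40, 7, 32), (34, r, 40, 7, 35), (34, s, 19, 25, 32), (34, s, 19, 25, 35), (34, s, 32, 31, 32), (34, s, 32, 31, 35), (34, s, 35, 18, 32), (34, s, 35, 18, 35), (34, s, 40, 7, 32), (34, s, 40, 7, 35), (34, u, 19, 25, 32), (34, u, 19, 25, 35), (34, u, 32, 31, 32), (34, u, 32, 31, 35), (34, u, 35, 18, 32), (34, u, 35, 18, 35), (34, u, 40, 7, 32), (34, u, 40, 7, 35), (34, v, 19, 25, 32), (34, v, 19, 25, 35), (34, v, 32, 31, 32), (34, v, 32, 31, 35), (34, v, 35, 18, 32), (34, v, 35, 18, 35), (34, v, 40, 7, 32), (34, v, 40, 7, 35)}
Apply σ_{C = 34}; surviving tuples: {(34, r, 19, 25, 32), (34, r, 19, 25, 35), (34, r, 32, 31, 32), (34, r, 32, 31, 35), (34, r, 35, 18, 32), (34, r, 35, 18, 35), (34, r, 40, 7, 32), (34, r, 40, 7, 35), (34, s, 19, 25, 32), (34, s, 19, 25, 35), (34, s, 32, 31, 32), (34, s, 32, 31, 35), (34, s, 35, 18, 32), (34, s, 35, 18, 35), (34, s, 40, 7, 32), (34, s, 40, 7, 35), (34, u, 19, 25, 32), (34, u, 19, 25, 35), (34, u, 32, 31, 32), (34, u, 32, 31, 35), (34, u, 35, 18, 32), (34, u, 35, 18, 35), (34, u, 40, 7, 32), (34, u, 40, 7, 35), (34, v, 19, 25, 32), (34, v, 19, 25, 35), (34, v, 32, 31, 32), (34, v, 32, 31, 35), (34, v, 35, 18, 32), (34, v, 35, 18, 35), (34, v, 40, 7, 32), (34, v, 40, 7, 35)}
π_{F, G, B} gives {(18, 32, 35), (18, 35, 35), (25, 32, 19), (25, 35, 19), (31, 32, 32), (31, 35, 32), (7, 32, 40), (7, 35, 40)} (24 duplicate(s) eliminated).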